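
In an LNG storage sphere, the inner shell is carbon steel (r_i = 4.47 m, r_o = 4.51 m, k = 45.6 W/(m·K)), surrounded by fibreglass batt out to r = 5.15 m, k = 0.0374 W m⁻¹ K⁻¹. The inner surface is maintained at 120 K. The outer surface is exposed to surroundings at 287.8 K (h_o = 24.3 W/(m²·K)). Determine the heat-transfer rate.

Resistance network (inner→outer):
  R_carbon steel = (1/4.47 − 1/4.51)/(4πk) = 0.001984/(4π·45.6) = 3.463×10^-6 K/W
  R_fibreglass batt = (1/4.51 − 1/5.15)/(4πk) = 0.02755/(4π·0.0374) = 0.05863 K/W
  R_conv,out = 1/(4πr²h) = 1/(4π·5.15²·24.3) = 1.235×10^-4 K/W
ΣR = 3.463×10^-6 + 0.05863 + 1.235×10^-4 = 0.05876 K/W
Q = ΔT/ΣR = (120 K − 287.8 K)/0.05876 = -2860 W
(Negative Q ⇒ heat flows inward; heat gain = 2860 W.)

Q = 2860 W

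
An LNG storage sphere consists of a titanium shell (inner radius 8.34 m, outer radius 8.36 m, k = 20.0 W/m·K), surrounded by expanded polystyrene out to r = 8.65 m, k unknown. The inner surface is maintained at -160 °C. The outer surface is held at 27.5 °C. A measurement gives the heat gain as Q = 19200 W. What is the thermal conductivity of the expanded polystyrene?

k = 0.0327 W/m·K

ΣR = ΔT/Q = |-160 − 27.5|/19200 = 0.009766 K/W
Known resistances:
  R_titanium = (1/8.34 − 1/8.36)/(4πk) = 2.869×10^-4/(4π·20.0) = 1.141×10^-6 K/W
R_expanded polystyrene = ΣR − ΣR_known = 0.009766 − 1.141×10^-6 = 0.009765 K/W
(1/r₁−1/r₂)/(4πk) = 0.009765 ⇒ k = 0.004010/(4π·0.009765) = 0.0327 W/m·K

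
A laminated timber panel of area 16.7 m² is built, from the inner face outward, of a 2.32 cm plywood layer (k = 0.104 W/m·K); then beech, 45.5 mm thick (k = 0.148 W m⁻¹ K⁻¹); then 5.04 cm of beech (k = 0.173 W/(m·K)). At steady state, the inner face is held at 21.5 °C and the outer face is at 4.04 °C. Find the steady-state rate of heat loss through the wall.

Series thermal resistances, inner to outer:
  R_plywood = L/(kA) = 0.0232/(0.104·16.7) = 0.01336 K/W
  R_beech = L/(kA) = 0.0455/(0.148·16.7) = 0.01841 K/W
  R_beech = L/(kA) = 0.0504/(0.173·16.7) = 0.01744 K/W
ΣR = 0.01336 + 0.01841 + 0.01744 = 0.04921 K/W
Q = ΔT/ΣR = (21.5 °C − 4.04 °C)/0.04921 = 355 W

Q = 355 W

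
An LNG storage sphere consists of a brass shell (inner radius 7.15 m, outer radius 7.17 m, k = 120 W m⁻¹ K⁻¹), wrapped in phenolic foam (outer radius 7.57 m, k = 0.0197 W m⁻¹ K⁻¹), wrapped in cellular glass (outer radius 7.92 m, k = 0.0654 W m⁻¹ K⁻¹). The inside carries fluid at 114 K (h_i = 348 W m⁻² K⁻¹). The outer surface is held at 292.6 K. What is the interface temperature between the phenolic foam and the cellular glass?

Treat each layer as a resistance in series:
  R_conv,in = 1/(4πr²h) = 1/(4π·7.15²·348) = 4.473×10^-6 K/W
  R_brass = (1/7.15 − 1/7.17)/(4πk) = 3.901×10^-4/(4π·120) = 2.587×10^-7 K/W
  R_phenolic foam = (1/7.17 − 1/7.57)/(4πk) = 0.007370/(4π·0.0197) = 0.02977 K/W
  R_cellular glass = (1/7.57 − 1/7.92)/(4πk) = 0.005838/(4π·0.0654) = 0.007103 K/W
ΣR = 4.473×10^-6 + 2.587×10^-7 + 0.02977 + 0.007103 = 0.03688 K/W
Q = ΔT/ΣR = (114 K − 292.6 K)/0.03688 = -4843 W
From the inner boundary to the phenolic foam/cellular glass interface, ΣR_partial = 0.02977 K/W.
T_interface = T_in − Q·ΣR_partial = 114 K − (-4843)(0.02977) = 258.2 K

T = 258.2 K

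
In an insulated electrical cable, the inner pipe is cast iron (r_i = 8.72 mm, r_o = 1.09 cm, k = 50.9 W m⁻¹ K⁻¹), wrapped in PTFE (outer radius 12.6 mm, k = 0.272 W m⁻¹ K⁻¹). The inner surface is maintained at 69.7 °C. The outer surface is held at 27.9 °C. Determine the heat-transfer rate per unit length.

Q' = 489 W/m

Series thermal resistances, inner to outer:
  R'_cast iron = ln(0.0109/0.00872)/(2πk) = 0.2231/(2π·50.9) = 6.977×10^-4 m·K/W
  R'_PTFE = ln(0.0126/0.0109)/(2πk) = 0.1449/(2π·0.272) = 0.08481 m·K/W
ΣR = 6.977×10^-4 + 0.08481 = 0.08551 m·K/W
Q' = ΔT/ΣR = (69.7 °C − 27.9 °C)/0.08551 = 489 W/m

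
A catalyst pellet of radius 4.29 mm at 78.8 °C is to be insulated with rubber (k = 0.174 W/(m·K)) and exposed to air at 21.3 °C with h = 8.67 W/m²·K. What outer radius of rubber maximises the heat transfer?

For a sphere, r_cr = 2k_ins/h = 2·0.174/8.67 = 0.0401 m = 4.01 cm

r_cr = 4.01 cm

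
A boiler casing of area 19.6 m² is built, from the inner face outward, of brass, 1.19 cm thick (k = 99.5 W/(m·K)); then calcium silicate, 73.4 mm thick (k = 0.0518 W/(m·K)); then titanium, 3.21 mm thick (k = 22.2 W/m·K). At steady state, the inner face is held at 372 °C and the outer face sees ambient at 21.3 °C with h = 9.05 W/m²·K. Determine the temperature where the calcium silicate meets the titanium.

Treat each layer as a resistance in series:
  R_brass = L/(kA) = 0.0119/(99.5·19.6) = 6.102×10^-6 K/W
  R_calcium silicate = L/(kA) = 0.0734/(0.0518·19.6) = 0.07230 K/W
  R_titanium = L/(kA) = 0.00321/(22.2·19.6) = 7.377×10^-6 K/W
  R_conv,out = 1/(hA) = 1/(9.05·19.6) = 0.005638 K/W
ΣR = 6.102×10^-6 + 0.07230 + 7.377×10^-6 + 0.005638 = 0.07795 K/W
Q = ΔT/ΣR = (372 °C − 21.3 °C)/0.07795 = 4499 W
From the inner boundary to the calcium silicate/titanium interface, ΣR_partial = 0.07231 K/W.
T_interface = T_in − Q·ΣR_partial = 372 °C − (4499)(0.07231) = 46.7 °C

T = 46.7 °C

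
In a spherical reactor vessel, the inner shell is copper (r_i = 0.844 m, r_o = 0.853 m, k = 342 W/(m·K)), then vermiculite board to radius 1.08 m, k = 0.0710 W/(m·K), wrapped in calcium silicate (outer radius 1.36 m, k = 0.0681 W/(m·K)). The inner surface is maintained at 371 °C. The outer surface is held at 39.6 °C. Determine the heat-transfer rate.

Resistance network (inner→outer):
  R_copper = (1/0.844 − 1/0.853)/(4πk) = 0.01250/(4π·342) = 2.909×10^-6 K/W
  R_vermiculite board = (1/0.853 − 1/1.08)/(4πk) = 0.2464/(4π·0.0710) = 0.2762 K/W
  R_calcium silicate = (1/1.08 − 1/1.36)/(4πk) = 0.1906/(4π·0.0681) = 0.2228 K/W
ΣR = 2.909×10^-6 + 0.2762 + 0.2228 = 0.4990 K/W
Q = ΔT/ΣR = (371 °C − 39.6 °C)/0.4990 = 664 W

Q = 664 W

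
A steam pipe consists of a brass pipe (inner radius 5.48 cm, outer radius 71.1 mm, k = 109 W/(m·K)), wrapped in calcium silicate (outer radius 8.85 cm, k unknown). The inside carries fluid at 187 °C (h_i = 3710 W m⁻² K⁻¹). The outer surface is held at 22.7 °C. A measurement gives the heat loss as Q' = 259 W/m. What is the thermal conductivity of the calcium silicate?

k = 0.0550 W/m·K

ΣR = ΔT/Q' = |187 − 22.7|/259 = 0.6344 m·K/W
Known resistances:
  R'_conv,in = 1/(2πr h) = 1/(2π·0.0548·3710) = 7.828×10^-4 m·K/W
  R'_brass = ln(0.0711/0.0548)/(2πk) = 0.2604/(2π·109) = 3.802×10^-4 m·K/W
R_calcium silicate = ΣR − ΣR_known = 0.6344 − 0.001163 = 0.6332 m·K/W
ln(r₂/r₁)/(2πk) = 0.6332 ⇒ k = 0.2189/(2π·0.6332) = 0.0550 W/m·K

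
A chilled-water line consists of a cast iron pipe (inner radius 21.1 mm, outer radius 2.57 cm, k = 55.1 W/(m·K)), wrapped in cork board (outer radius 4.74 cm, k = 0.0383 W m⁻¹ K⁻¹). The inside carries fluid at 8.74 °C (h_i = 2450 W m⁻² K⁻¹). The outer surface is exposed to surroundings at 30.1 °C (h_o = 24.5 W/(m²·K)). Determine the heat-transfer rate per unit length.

Series thermal resistances, inner to outer:
  R'_conv,in = 1/(2πr h) = 1/(2π·0.0211·2450) = 0.003079 m·K/W
  R'_cast iron = ln(0.0257/0.0211)/(2πk) = 0.1972/(2π·55.1) = 5.697×10^-4 m·K/W
  R'_cork board = ln(0.0474/0.0257)/(2πk) = 0.6121/(2π·0.0383) = 2.544 m·K/W
  R'_conv,out = 1/(2πr h) = 1/(2π·0.0474·24.5) = 0.1370 m·K/W
ΣR = 0.003079 + 5.697×10^-4 + 2.544 + 0.1370 = 2.685 m·K/W
Q' = ΔT/ΣR = (8.74 °C − 30.1 °C)/2.685 = -7.96 W/m
(Negative Q' ⇒ heat flows inward; heat gain = 7.96 W/m.)

Q' = 7.96 W/m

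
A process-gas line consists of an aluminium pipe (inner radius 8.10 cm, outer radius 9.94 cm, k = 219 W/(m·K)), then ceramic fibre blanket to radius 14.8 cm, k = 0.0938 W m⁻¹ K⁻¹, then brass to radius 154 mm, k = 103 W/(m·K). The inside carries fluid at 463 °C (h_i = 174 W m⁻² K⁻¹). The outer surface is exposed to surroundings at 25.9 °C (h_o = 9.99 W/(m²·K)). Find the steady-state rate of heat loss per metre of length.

Q' = 553 W/m

Treat each layer as a resistance in series:
  R'_conv,in = 1/(2πr h) = 1/(2π·0.0810·174) = 0.01129 m·K/W
  R'_aluminium = ln(0.0994/0.0810)/(2πk) = 0.2047/(2π·219) = 1.488×10^-4 m·K/W
  R'_ceramic fibre blanket = ln(0.148/0.0994)/(2πk) = 0.3981/(2π·0.0938) = 0.6754 m·K/W
  R'_brass = ln(0.154/0.148)/(2πk) = 0.03974/(2π·103) = 6.141×10^-5 m·K/W
  R'_conv,out = 1/(2πr h) = 1/(2π·0.154·9.99) = 0.1035 m·K/W
ΣR = 0.01129 + 1.488×10^-4 + 0.6754 + 6.141×10^-5 + 0.1035 = 0.7904 m·K/W
Q' = ΔT/ΣR = (463 °C − 25.9 °C)/0.7904 = 553 W/m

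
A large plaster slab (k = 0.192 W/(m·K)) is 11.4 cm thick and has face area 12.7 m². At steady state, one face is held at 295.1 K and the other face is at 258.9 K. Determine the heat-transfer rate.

Q = kA·ΔT/L = 0.192 × 12.7 × |295.1 K − 258.9 K| / 0.114 = 774 W

Q = 774 W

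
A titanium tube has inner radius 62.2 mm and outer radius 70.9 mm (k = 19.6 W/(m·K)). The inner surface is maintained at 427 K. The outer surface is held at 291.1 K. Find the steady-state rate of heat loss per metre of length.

Q' = 128 kW/m

Q' = 2πk·ΔT/ln(r₂/r₁) = 2π × 19.6 × 135.9 / ln(0.0709/0.0622) = 1.28×10^5 W/m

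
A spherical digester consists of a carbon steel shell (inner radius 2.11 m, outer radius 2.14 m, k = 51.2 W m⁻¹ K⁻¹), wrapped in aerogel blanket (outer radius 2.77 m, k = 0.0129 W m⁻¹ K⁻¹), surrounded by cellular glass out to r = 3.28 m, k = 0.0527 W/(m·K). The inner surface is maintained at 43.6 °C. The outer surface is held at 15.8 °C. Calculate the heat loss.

Treat each layer as a resistance in series:
  R_carbon steel = (1/2.11 − 1/2.14)/(4πk) = 0.006644/(4π·51.2) = 1.033×10^-5 K/W
  R_aerogel blanket = (1/2.14 − 1/2.77)/(4πk) = 0.1063/(4π·0.0129) = 0.6556 K/W
  R_cellular glass = (1/2.77 − 1/3.28)/(4πk) = 0.05613/(4π·0.0527) = 0.08476 K/W
ΣR = 1.033×10^-5 + 0.6556 + 0.08476 = 0.7404 K/W
Q = ΔT/ΣR = (43.6 °C − 15.8 °C)/0.7404 = 37.5 W

Q = 37.5 W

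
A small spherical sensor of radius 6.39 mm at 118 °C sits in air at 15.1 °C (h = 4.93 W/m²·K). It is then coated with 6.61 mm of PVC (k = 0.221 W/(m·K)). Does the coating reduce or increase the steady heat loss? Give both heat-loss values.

Critical radius for a sphere: r_cr = 2k/h = 0.0897 m = 8.97 cm.
Outer radius after coating: r₂ = 0.00639 + 0.00661 = 0.01300 m.
Since r₁ < r_cr and r₂ ≤ r_cr, the coating moves toward the maximum at r_cr — heat loss rises.
Bare: R = 1/(4πr₁²h) = 395.3 K/W; Q = 102.9/395.3 = 0.260 W.
Coated: R = R_cond + R_conv = 124.2 K/W; Q = 102.9/124.2 = 0.829 W.

increases: 0.260 → 0.829 W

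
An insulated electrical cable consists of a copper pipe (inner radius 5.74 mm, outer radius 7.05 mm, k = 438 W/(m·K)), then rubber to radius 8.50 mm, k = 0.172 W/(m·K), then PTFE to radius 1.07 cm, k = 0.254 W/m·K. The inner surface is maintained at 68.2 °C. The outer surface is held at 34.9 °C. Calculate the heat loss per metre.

Series thermal resistances, inner to outer:
  R'_copper = ln(0.00705/0.00574)/(2πk) = 0.2056/(2π·438) = 7.470×10^-5 m·K/W
  R'_rubber = ln(0.00850/0.00705)/(2πk) = 0.1870/(2π·0.172) = 0.1731 m·K/W
  R'_PTFE = ln(0.0107/0.00850)/(2πk) = 0.2302/(2π·0.254) = 0.1442 m·K/W
ΣR = 7.470×10^-5 + 0.1731 + 0.1442 = 0.3174 m·K/W
Q' = ΔT/ΣR = (68.2 °C − 34.9 °C)/0.3174 = 105 W/m

Q' = 105 W/m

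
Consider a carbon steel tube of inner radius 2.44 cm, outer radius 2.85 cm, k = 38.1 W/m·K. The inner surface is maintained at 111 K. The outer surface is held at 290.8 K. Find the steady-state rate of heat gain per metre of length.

Q' = 277 kW/m

Q' = 2πk·ΔT/ln(r₂/r₁) = 2π × 38.1 × 179.8 / ln(0.0285/0.0244) = 2.77×10^5 W/m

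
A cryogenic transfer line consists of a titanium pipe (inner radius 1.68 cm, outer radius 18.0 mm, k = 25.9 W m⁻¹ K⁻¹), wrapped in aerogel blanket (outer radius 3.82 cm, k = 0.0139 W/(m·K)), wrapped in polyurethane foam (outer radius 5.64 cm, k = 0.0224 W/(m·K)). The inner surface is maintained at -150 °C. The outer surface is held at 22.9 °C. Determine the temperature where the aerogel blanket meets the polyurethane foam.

T = -19.1 °C

Treat each layer as a resistance in series:
  R'_titanium = ln(0.0180/0.0168)/(2πk) = 0.06899/(2π·25.9) = 4.240×10^-4 m·K/W
  R'_aerogel blanket = ln(0.0382/0.0180)/(2πk) = 0.7525/(2π·0.0139) = 8.616 m·K/W
  R'_polyurethane foam = ln(0.0564/0.0382)/(2πk) = 0.3896/(2π·0.0224) = 2.768 m·K/W
ΣR = 4.240×10^-4 + 8.616 + 2.768 = 11.38 m·K/W
Q' = ΔT/ΣR = (-150 °C − 22.9 °C)/11.38 = -15.19 W/m
From the inner boundary to the aerogel blanket/polyurethane foam interface, ΣR_partial = 8.616 m·K/W.
T_interface = T_in − Q'·ΣR_partial = -150 °C − (-15.19)(8.616) = -19.1 °C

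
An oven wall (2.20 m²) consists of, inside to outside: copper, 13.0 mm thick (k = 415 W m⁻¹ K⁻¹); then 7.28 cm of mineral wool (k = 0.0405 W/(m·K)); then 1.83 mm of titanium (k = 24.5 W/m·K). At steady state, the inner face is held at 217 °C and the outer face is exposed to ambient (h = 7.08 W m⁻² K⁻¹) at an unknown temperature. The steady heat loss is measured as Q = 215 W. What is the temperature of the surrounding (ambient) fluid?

Series resistances:
  R_copper = L/(kA) = 0.0130/(415·2.20) = 1.424×10^-5 K/W
  R_mineral wool = L/(kA) = 0.0728/(0.0405·2.20) = 0.8171 K/W
  R_titanium = L/(kA) = 0.00183/(24.5·2.20) = 3.395×10^-5 K/W
  R_conv,out = 1/(hA) = 1/(7.08·2.20) = 0.06420 K/W
ΣR = 0.8813 K/W
ΔT = Q·ΣR = 215 × 0.8813 = 189.5 K
Heat flows outward, so T_out = T_in − ΔT = 217 − 189.5 = 27.5 °C

T_out = 27.5 °C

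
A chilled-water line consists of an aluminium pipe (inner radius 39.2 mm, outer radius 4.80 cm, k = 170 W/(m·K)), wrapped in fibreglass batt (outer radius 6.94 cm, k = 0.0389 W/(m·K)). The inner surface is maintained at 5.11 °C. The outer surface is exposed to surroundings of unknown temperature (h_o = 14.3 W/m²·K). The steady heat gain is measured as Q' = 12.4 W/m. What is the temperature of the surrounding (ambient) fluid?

Series resistances:
  R'_aluminium = ln(0.0480/0.0392)/(2πk) = 0.2025/(2π·170) = 1.896×10^-4 m·K/W
  R'_fibreglass batt = ln(0.0694/0.0480)/(2πk) = 0.3687/(2π·0.0389) = 1.508 m·K/W
  R'_conv,out = 1/(2πr h) = 1/(2π·0.0694·14.3) = 0.1604 m·K/W
ΣR = 1.669 m·K/W
ΔT = Q'·ΣR = 12.4 × 1.669 = 20.70 K
Heat flows inward, so T_out = T_in + ΔT = 5.11 + 20.70 = 25.8 °C

T_out = 25.8 °C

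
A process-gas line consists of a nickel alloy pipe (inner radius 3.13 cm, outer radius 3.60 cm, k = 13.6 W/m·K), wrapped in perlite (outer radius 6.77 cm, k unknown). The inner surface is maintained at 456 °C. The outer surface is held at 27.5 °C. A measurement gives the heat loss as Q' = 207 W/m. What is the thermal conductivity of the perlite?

k = 0.0486 W/m·K

ΣR = ΔT/Q' = |456 − 27.5|/207 = 2.070 m·K/W
Known resistances:
  R'_nickel alloy = ln(0.0360/0.0313)/(2πk) = 0.1399/(2π·13.6) = 0.001637 m·K/W
R_perlite = ΣR − ΣR_known = 2.070 − 0.001637 = 2.068 m·K/W
ln(r₂/r₁)/(2πk) = 2.068 ⇒ k = 0.6316/(2π·2.068) = 0.0486 W/m·K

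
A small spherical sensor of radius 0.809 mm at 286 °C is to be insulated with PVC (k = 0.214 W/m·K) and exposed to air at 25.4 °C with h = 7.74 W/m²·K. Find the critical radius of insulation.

For a sphere, r_cr = 2k_ins/h = 2·0.214/7.74 = 0.0553 m = 5.53 cm

r_cr = 5.53 cm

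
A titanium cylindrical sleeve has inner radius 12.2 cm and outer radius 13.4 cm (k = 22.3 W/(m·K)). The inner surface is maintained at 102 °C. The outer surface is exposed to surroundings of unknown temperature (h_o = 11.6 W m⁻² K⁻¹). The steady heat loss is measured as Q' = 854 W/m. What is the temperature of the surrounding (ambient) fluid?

Sum the resistances:
  R'_titanium = ln(0.134/0.122)/(2πk) = 0.09382/(2π·22.3) = 6.696×10^-4 m·K/W
  R'_conv,out = 1/(2πr h) = 1/(2π·0.134·11.6) = 0.1024 m·K/W
ΣR = 0.1031 m·K/W
ΔT = Q'·ΣR = 854 × 0.1031 = 88.05 K
Heat flows outward, so T_out = T_in − ΔT = 102 − 88.05 = 14.0 °C

T_out = 14.0 °C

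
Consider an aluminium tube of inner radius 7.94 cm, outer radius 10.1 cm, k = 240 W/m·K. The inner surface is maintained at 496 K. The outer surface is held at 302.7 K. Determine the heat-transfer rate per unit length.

Q' = 2πk·ΔT/ln(r₂/r₁) = 2π × 240 × 193.3 / ln(0.101/0.0794) = 1.21×10^6 W/m

Q' = 1.21×10^6 W/m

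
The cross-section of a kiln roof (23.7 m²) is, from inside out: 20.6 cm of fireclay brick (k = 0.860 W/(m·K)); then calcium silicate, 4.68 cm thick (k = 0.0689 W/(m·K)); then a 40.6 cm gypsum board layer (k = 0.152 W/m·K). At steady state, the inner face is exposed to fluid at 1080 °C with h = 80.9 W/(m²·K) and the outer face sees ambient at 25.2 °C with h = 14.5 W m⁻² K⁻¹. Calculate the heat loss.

Q = 6.81 kW

Series thermal resistances, inner to outer:
  R_conv,in = 1/(hA) = 1/(80.9·23.7) = 5.216×10^-4 K/W
  R_fireclay brick = L/(kA) = 0.206/(0.860·23.7) = 0.01011 K/W
  R_calcium silicate = L/(kA) = 0.0468/(0.0689·23.7) = 0.02866 K/W
  R_gypsum board = L/(kA) = 0.406/(0.152·23.7) = 0.1127 K/W
  R_conv,out = 1/(hA) = 1/(14.5·23.7) = 0.002910 K/W
ΣR = 5.216×10^-4 + 0.01011 + 0.02866 + 0.1127 + 0.002910 = 0.1549 K/W
Q = ΔT/ΣR = (1080 °C − 25.2 °C)/0.1549 = 6810 W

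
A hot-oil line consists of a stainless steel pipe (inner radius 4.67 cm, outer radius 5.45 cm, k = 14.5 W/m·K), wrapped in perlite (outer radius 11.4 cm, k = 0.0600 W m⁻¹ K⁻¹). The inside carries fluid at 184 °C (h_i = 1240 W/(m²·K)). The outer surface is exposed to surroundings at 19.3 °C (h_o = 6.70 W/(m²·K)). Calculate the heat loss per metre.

Q' = 75.9 W/m

Resistance network (inner→outer):
  R'_conv,in = 1/(2πr h) = 1/(2π·0.0467·1240) = 0.002748 m·K/W
  R'_stainless steel = ln(0.0545/0.0467)/(2πk) = 0.1545/(2π·14.5) = 0.001695 m·K/W
  R'_perlite = ln(0.114/0.0545)/(2πk) = 0.7380/(2π·0.0600) = 1.958 m·K/W
  R'_conv,out = 1/(2πr h) = 1/(2π·0.114·6.70) = 0.2084 m·K/W
ΣR = 0.002748 + 0.001695 + 1.958 + 0.2084 = 2.171 m·K/W
Q' = ΔT/ΣR = (184 °C − 19.3 °C)/2.171 = 75.9 W/m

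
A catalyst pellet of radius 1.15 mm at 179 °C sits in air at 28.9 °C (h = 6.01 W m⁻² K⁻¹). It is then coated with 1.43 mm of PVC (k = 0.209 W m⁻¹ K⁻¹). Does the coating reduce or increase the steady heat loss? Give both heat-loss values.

increases: 0.0150 → 0.0691 W

Critical radius for a sphere: r_cr = 2k/h = 0.0696 m = 6.96 cm.
Outer radius after coating: r₂ = 0.00115 + 0.00143 = 0.00258 m.
Since r₁ < r_cr and r₂ ≤ r_cr, the coating moves toward the maximum at r_cr — heat loss rises.
Bare: R = 1/(4πr₁²h) = 10010 K/W; Q = 150.1/10010 = 0.0150 W.
Coated: R = R_cond + R_conv = 2173 K/W; Q = 150.1/2173 = 0.0691 W.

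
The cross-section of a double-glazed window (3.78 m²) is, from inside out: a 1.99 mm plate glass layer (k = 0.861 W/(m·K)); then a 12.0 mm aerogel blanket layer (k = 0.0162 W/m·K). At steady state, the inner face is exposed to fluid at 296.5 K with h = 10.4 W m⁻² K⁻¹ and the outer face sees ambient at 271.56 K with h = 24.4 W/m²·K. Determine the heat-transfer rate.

Q = 107 W

Resistance network (inner→outer):
  R_conv,in = 1/(hA) = 1/(10.4·3.78) = 0.02544 K/W
  R_plate glass = L/(kA) = 0.00199/(0.861·3.78) = 6.114×10^-4 K/W
  R_aerogel blanket = L/(kA) = 0.0120/(0.0162·3.78) = 0.1960 K/W
  R_conv,out = 1/(hA) = 1/(24.4·3.78) = 0.01084 K/W
ΣR = 0.02544 + 6.114×10^-4 + 0.1960 + 0.01084 = 0.2329 K/W
Q = ΔT/ΣR = (296.5 K − 271.56 K)/0.2329 = 107 W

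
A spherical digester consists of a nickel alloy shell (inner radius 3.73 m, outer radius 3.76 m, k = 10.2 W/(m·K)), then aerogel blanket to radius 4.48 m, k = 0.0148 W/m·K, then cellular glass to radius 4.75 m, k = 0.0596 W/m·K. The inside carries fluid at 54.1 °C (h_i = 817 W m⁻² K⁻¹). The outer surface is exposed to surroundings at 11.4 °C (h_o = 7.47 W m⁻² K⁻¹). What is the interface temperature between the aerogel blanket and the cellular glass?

Resistance network (inner→outer):
  R_conv,in = 1/(4πr²h) = 1/(4π·3.73²·817) = 7.001×10^-6 K/W
  R_nickel alloy = (1/3.73 − 1/3.76)/(4πk) = 0.002139/(4π·10.2) = 1.669×10^-5 K/W
  R_aerogel blanket = (1/3.76 − 1/4.48)/(4πk) = 0.04274/(4π·0.0148) = 0.2298 K/W
  R_cellular glass = (1/4.48 − 1/4.75)/(4πk) = 0.01269/(4π·0.0596) = 0.01694 K/W
  R_conv,out = 1/(4πr²h) = 1/(4π·4.75²·7.47) = 4.722×10^-4 K/W
ΣR = 7.001×10^-6 + 1.669×10^-5 + 0.2298 + 0.01694 + 4.722×10^-4 = 0.2472 K/W
Q = ΔT/ΣR = (54.1 °C − 11.4 °C)/0.2472 = 172.7 W
From the inner boundary to the aerogel blanket/cellular glass interface, ΣR_partial = 0.2298 K/W.
T_interface = T_in − Q·ΣR_partial = 54.1 °C − (172.7)(0.2298) = 14.4 °C

T = 14.4 °C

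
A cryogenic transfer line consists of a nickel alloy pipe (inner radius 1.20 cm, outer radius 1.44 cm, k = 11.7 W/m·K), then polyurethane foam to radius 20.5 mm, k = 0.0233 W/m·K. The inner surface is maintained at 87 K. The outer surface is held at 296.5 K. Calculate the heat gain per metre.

Resistance network (inner→outer):
  R'_nickel alloy = ln(0.0144/0.0120)/(2πk) = 0.1823/(2π·11.7) = 0.002480 m·K/W
  R'_polyurethane foam = ln(0.0205/0.0144)/(2πk) = 0.3532/(2π·0.0233) = 2.413 m·K/W
ΣR = 0.002480 + 2.413 = 2.415 m·K/W
Q' = ΔT/ΣR = (87 K − 296.5 K)/2.415 = -86.7 W/m
(Negative Q' ⇒ heat flows inward; heat gain = 86.7 W/m.)

Q' = 86.7 W/m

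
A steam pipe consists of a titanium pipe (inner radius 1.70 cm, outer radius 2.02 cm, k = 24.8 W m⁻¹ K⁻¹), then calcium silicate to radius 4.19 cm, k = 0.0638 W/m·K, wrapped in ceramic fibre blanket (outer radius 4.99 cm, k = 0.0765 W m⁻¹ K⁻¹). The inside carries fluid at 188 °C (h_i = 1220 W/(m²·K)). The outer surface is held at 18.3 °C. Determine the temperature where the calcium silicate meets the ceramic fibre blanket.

Resistance network (inner→outer):
  R'_conv,in = 1/(2πr h) = 1/(2π·0.0170·1220) = 0.007674 m·K/W
  R'_titanium = ln(0.0202/0.0170)/(2πk) = 0.1725/(2π·24.8) = 0.001107 m·K/W
  R'_calcium silicate = ln(0.0419/0.0202)/(2πk) = 0.7296/(2π·0.0638) = 1.820 m·K/W
  R'_ceramic fibre blanket = ln(0.0499/0.0419)/(2πk) = 0.1747/(2π·0.0765) = 0.3635 m·K/W
ΣR = 0.007674 + 0.001107 + 1.820 + 0.3635 = 2.192 m·K/W
Q' = ΔT/ΣR = (188 °C − 18.3 °C)/2.192 = 77.42 W/m
From the inner boundary to the calcium silicate/ceramic fibre blanket interface, ΣR_partial = 1.829 m·K/W.
T_interface = T_in − Q'·ΣR_partial = 188 °C − (77.42)(1.829) = 46.4 °C

T = 46.4 °C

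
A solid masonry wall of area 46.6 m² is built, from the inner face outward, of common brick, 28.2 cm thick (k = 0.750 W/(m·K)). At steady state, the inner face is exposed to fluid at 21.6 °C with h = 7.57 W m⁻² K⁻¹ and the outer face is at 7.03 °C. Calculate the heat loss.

Q = 1340 W

Series thermal resistances, inner to outer:
  R_conv,in = 1/(hA) = 1/(7.57·46.6) = 0.002835 K/W
  R_common brick = L/(kA) = 0.282/(0.750·46.6) = 0.008069 K/W
ΣR = 0.002835 + 0.008069 = 0.01090 K/W
Q = ΔT/ΣR = (21.6 °C − 7.03 °C)/0.01090 = 1340 W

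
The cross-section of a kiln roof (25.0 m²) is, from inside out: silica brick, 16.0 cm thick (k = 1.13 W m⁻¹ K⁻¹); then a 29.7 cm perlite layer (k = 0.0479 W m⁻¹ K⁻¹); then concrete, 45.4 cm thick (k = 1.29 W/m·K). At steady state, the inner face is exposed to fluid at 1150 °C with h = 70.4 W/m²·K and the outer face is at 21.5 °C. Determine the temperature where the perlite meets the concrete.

Treat each layer as a resistance in series:
  R_conv,in = 1/(hA) = 1/(70.4·25.0) = 5.682×10^-4 K/W
  R_silica brick = L/(kA) = 0.160/(1.13·25.0) = 0.005664 K/W
  R_perlite = L/(kA) = 0.297/(0.0479·25.0) = 0.2480 K/W
  R_concrete = L/(kA) = 0.454/(1.29·25.0) = 0.01408 K/W
ΣR = 5.682×10^-4 + 0.005664 + 0.2480 + 0.01408 = 0.2683 K/W
Q = ΔT/ΣR = (1150 °C − 21.5 °C)/0.2683 = 4206 W
From the inner boundary to the perlite/concrete interface, ΣR_partial = 0.2542 K/W.
T_interface = T_in − Q·ΣR_partial = 1150 °C − (4206)(0.2542) = 81 °C

T = 81 °C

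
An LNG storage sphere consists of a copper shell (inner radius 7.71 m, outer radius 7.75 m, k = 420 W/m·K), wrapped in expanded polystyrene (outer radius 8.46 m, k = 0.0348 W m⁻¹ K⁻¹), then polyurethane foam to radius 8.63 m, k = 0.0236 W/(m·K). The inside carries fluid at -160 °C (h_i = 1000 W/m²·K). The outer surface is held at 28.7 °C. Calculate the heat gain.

Series thermal resistances, inner to outer:
  R_conv,in = 1/(4πr²h) = 1/(4π·7.71²·1000) = 1.339×10^-6 K/W
  R_copper = (1/7.71 − 1/7.75)/(4πk) = 6.694×10^-4/(4π·420) = 1.268×10^-7 K/W
  R_expanded polystyrene = (1/7.75 − 1/8.46)/(4πk) = 0.01083/(4π·0.0348) = 0.02476 K/W
  R_polyurethane foam = (1/8.46 − 1/8.63)/(4πk) = 0.002328/(4π·0.0236) = 0.007851 K/W
ΣR = 1.339×10^-6 + 1.268×10^-7 + 0.02476 + 0.007851 = 0.03261 K/W
Q = ΔT/ΣR = (-160 °C − 28.7 °C)/0.03261 = -5790 W
(Negative Q ⇒ heat flows inward; heat gain = 5790 W.)

Q = 5790 W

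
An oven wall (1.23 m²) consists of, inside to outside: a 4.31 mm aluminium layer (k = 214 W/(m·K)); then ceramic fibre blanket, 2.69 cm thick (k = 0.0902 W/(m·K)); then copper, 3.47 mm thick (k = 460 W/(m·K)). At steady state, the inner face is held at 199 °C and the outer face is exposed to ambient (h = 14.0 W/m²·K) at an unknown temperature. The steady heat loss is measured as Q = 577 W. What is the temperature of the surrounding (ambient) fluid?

T_out = 25.6 °C

Series resistances:
  R_aluminium = L/(kA) = 0.00431/(214·1.23) = 1.637×10^-5 K/W
  R_ceramic fibre blanket = L/(kA) = 0.0269/(0.0902·1.23) = 0.2425 K/W
  R_copper = L/(kA) = 0.00347/(460·1.23) = 6.133×10^-6 K/W
  R_conv,out = 1/(hA) = 1/(14.0·1.23) = 0.05807 K/W
ΣR = 0.3006 K/W
ΔT = Q·ΣR = 577 × 0.3006 = 173.4 K
Heat flows outward, so T_out = T_in − ΔT = 199 − 173.4 = 25.6 °C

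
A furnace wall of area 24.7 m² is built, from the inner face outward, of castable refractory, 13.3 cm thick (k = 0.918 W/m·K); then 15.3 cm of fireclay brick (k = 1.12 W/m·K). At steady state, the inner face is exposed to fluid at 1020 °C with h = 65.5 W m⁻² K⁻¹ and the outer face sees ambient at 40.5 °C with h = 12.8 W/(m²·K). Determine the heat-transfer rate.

Q = 64.5 kW

Treat each layer as a resistance in series:
  R_conv,in = 1/(hA) = 1/(65.5·24.7) = 6.181×10^-4 K/W
  R_castable refractory = L/(kA) = 0.133/(0.918·24.7) = 0.005866 K/W
  R_fireclay brick = L/(kA) = 0.153/(1.12·24.7) = 0.005531 K/W
  R_conv,out = 1/(hA) = 1/(12.8·24.7) = 0.003163 K/W
ΣR = 6.181×10^-4 + 0.005866 + 0.005531 + 0.003163 = 0.01518 K/W
Q = ΔT/ΣR = (1020 °C − 40.5 °C)/0.01518 = 64500 W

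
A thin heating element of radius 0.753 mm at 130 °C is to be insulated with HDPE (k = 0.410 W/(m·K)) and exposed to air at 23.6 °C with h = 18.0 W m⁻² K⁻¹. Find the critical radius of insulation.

r_cr = 2.28 cm

For a cylinder, r_cr = k_ins/h = 0.410/18.0 = 0.0228 m = 2.28 cm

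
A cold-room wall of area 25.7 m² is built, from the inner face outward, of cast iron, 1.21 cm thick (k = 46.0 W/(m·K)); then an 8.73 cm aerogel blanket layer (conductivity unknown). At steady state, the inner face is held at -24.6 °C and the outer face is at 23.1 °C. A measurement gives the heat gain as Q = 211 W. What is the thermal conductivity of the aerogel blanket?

ΣR = ΔT/Q = |-24.6 − 23.1|/211 = 0.2261 K/W
Known resistances:
  R_cast iron = L/(kA) = 0.0121/(46.0·25.7) = 1.024×10^-5 K/W
R_aerogel blanket = ΣR − ΣR_known = 0.2261 − 1.024×10^-5 = 0.2261 K/W
L/(kA) = 0.2261 ⇒ k = 0.0873/(0.2261·25.7) = 0.0150 W/m·K

k = 0.0150 W/m·K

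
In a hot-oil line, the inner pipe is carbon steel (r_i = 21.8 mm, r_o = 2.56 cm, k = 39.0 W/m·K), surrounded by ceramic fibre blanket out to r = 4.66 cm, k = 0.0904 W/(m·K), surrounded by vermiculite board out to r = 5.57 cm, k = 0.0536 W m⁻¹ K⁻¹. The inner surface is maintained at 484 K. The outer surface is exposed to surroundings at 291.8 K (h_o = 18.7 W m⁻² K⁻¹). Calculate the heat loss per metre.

Q' = 111 W/m

Series thermal resistances, inner to outer:
  R'_carbon steel = ln(0.0256/0.0218)/(2πk) = 0.1607/(2π·39.0) = 6.557×10^-4 m·K/W
  R'_ceramic fibre blanket = ln(0.0466/0.0256)/(2πk) = 0.5990/(2π·0.0904) = 1.055 m·K/W
  R'_vermiculite board = ln(0.0557/0.0466)/(2πk) = 0.1784/(2π·0.0536) = 0.5297 m·K/W
  R'_conv,out = 1/(2πr h) = 1/(2π·0.0557·18.7) = 0.1528 m·K/W
ΣR = 6.557×10^-4 + 1.055 + 0.5297 + 0.1528 = 1.738 m·K/W
Q' = ΔT/ΣR = (484 K − 291.8 K)/1.738 = 111 W/m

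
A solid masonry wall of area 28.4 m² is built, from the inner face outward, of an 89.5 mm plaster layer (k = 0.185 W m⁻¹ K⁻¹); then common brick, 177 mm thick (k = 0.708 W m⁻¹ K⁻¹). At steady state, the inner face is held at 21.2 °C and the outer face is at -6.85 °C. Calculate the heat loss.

Resistance network (inner→outer):
  R_plaster = L/(kA) = 0.0895/(0.185·28.4) = 0.01703 K/W
  R_common brick = L/(kA) = 0.177/(0.708·28.4) = 0.008803 K/W
ΣR = 0.01703 + 0.008803 = 0.02583 K/W
Q = ΔT/ΣR = (21.2 °C − -6.85 °C)/0.02583 = 1090 W

Q = 1090 W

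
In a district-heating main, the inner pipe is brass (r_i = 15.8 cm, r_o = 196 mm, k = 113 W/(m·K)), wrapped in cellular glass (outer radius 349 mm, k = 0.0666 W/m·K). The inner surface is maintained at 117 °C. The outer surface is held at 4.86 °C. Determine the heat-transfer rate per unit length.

Q' = 81.3 W/m

Treat each layer as a resistance in series:
  R'_brass = ln(0.196/0.158)/(2πk) = 0.2155/(2π·113) = 3.035×10^-4 m·K/W
  R'_cellular glass = ln(0.349/0.196)/(2πk) = 0.5770/(2π·0.0666) = 1.379 m·K/W
ΣR = 3.035×10^-4 + 1.379 = 1.379 m·K/W
Q' = ΔT/ΣR = (117 °C − 4.86 °C)/1.379 = 81.3 W/m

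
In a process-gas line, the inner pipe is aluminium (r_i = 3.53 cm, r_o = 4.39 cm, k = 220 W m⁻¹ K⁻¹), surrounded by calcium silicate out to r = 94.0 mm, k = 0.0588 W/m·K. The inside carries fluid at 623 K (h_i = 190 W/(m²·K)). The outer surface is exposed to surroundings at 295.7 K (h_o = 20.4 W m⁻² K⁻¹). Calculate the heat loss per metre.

Q' = 151 W/m

Series thermal resistances, inner to outer:
  R'_conv,in = 1/(2πr h) = 1/(2π·0.0353·190) = 0.02373 m·K/W
  R'_aluminium = ln(0.0439/0.0353)/(2πk) = 0.2180/(2π·220) = 1.577×10^-4 m·K/W
  R'_calcium silicate = ln(0.0940/0.0439)/(2πk) = 0.7614/(2π·0.0588) = 2.061 m·K/W
  R'_conv,out = 1/(2πr h) = 1/(2π·0.0940·20.4) = 0.08300 m·K/W
ΣR = 0.02373 + 1.577×10^-4 + 2.061 + 0.08300 = 2.168 m·K/W
Q' = ΔT/ΣR = (623 K − 295.7 K)/2.168 = 151 W/m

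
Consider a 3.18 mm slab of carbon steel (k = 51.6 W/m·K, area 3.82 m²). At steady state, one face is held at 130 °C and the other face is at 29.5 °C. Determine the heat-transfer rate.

Q = kA·ΔT/L = 51.6 × 3.82 × |130 °C − 29.5 °C| / 0.00318 = 6.23×10^6 W

Q = 6.23×10^6 W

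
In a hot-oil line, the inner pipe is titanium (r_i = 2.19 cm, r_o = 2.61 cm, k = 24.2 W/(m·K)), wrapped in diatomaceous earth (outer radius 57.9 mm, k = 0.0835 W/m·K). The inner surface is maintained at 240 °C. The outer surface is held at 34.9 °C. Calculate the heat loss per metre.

Q' = 135 W/m

Series thermal resistances, inner to outer:
  R'_titanium = ln(0.0261/0.0219)/(2πk) = 0.1754/(2π·24.2) = 0.001154 m·K/W
  R'_diatomaceous earth = ln(0.0579/0.0261)/(2πk) = 0.7968/(2π·0.0835) = 1.519 m·K/W
ΣR = 0.001154 + 1.519 = 1.520 m·K/W
Q' = ΔT/ΣR = (240 °C − 34.9 °C)/1.520 = 135 W/m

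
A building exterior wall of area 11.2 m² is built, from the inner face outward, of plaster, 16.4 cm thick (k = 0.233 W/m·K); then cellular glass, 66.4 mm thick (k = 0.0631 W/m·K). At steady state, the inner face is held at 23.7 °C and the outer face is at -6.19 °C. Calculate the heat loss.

Q = 191 W

Resistance network (inner→outer):
  R_plaster = L/(kA) = 0.164/(0.233·11.2) = 0.06284 K/W
  R_cellular glass = L/(kA) = 0.0664/(0.0631·11.2) = 0.09396 K/W
ΣR = 0.06284 + 0.09396 = 0.1568 K/W
Q = ΔT/ΣR = (23.7 °C − -6.19 °C)/0.1568 = 191 W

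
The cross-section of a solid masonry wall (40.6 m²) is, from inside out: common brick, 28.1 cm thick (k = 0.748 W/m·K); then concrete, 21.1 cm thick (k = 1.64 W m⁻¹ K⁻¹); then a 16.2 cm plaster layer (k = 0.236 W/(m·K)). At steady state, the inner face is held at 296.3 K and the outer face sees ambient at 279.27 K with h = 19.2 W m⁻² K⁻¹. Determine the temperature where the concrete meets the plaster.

T = 289.4 K

Resistance network (inner→outer):
  R_common brick = L/(kA) = 0.281/(0.748·40.6) = 0.009253 K/W
  R_concrete = L/(kA) = 0.211/(1.64·40.6) = 0.003169 K/W
  R_plaster = L/(kA) = 0.162/(0.236·40.6) = 0.01691 K/W
  R_conv,out = 1/(hA) = 1/(19.2·40.6) = 0.001283 K/W
ΣR = 0.009253 + 0.003169 + 0.01691 + 0.001283 = 0.03062 K/W
Q = ΔT/ΣR = (296.3 K − 279.27 K)/0.03062 = 556.2 W
From the inner boundary to the concrete/plaster interface, ΣR_partial = 0.01242 K/W.
T_interface = T_in − Q·ΣR_partial = 296.3 K − (556.2)(0.01242) = 289.4 K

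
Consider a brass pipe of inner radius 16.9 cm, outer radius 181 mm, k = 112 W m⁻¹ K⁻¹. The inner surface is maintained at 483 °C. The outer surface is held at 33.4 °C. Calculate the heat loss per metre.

Q' = 4.61×10^6 W/m

Q' = 2πk·ΔT/ln(r₂/r₁) = 2π × 112 × 449.6 / ln(0.181/0.169) = 4.61×10^6 W/m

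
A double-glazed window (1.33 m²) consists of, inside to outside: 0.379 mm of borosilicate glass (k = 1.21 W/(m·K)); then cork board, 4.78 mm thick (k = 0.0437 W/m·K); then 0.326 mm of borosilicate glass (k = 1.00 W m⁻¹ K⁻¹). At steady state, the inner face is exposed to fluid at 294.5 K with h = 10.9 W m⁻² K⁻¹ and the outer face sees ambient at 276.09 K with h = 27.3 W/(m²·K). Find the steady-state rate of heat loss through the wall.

Q = 103 W

Treat each layer as a resistance in series:
  R_conv,in = 1/(hA) = 1/(10.9·1.33) = 0.06898 K/W
  R_borosilicate glass = L/(kA) = 3.79×10^-4/(1.21·1.33) = 2.355×10^-4 K/W
  R_cork board = L/(kA) = 0.00478/(0.0437·1.33) = 0.08224 K/W
  R_borosilicate glass = L/(kA) = 3.26×10^-4/(1.00·1.33) = 2.451×10^-4 K/W
  R_conv,out = 1/(hA) = 1/(27.3·1.33) = 0.02754 K/W
ΣR = 0.06898 + 2.355×10^-4 + 0.08224 + 2.451×10^-4 + 0.02754 = 0.1792 K/W
Q = ΔT/ΣR = (294.5 K − 276.09 K)/0.1792 = 103 W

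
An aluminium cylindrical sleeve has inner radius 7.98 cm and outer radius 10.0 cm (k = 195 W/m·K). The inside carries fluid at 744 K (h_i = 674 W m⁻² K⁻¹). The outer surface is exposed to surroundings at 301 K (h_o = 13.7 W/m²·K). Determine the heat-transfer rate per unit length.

Treat each layer as a resistance in series:
  R'_conv,in = 1/(2πr h) = 1/(2π·0.0798·674) = 0.002959 m·K/W
  R'_aluminium = ln(0.100/0.0798)/(2πk) = 0.2256/(2π·195) = 1.842×10^-4 m·K/W
  R'_conv,out = 1/(2πr h) = 1/(2π·0.100·13.7) = 0.1162 m·K/W
ΣR = 0.002959 + 1.842×10^-4 + 0.1162 = 0.1193 m·K/W
Q' = ΔT/ΣR = (744 K − 301 K)/0.1193 = 3710 W/m

Q' = 3.71 kW/m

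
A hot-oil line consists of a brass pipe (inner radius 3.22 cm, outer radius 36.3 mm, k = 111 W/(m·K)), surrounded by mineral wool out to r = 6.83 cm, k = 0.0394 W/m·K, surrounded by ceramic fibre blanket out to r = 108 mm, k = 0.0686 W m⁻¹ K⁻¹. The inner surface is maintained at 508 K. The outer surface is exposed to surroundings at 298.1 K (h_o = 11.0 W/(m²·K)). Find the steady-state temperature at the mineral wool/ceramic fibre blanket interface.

Treat each layer as a resistance in series:
  R'_brass = ln(0.0363/0.0322)/(2πk) = 0.1199/(2π·111) = 1.718×10^-4 m·K/W
  R'_mineral wool = ln(0.0683/0.0363)/(2πk) = 0.6321/(2π·0.0394) = 2.553 m·K/W
  R'_ceramic fibre blanket = ln(0.108/0.0683)/(2πk) = 0.4582/(2π·0.0686) = 1.063 m·K/W
  R'_conv,out = 1/(2πr h) = 1/(2π·0.108·11.0) = 0.1340 m·K/W
ΣR = 1.718×10^-4 + 2.553 + 1.063 + 0.1340 = 3.750 m·K/W
Q' = ΔT/ΣR = (508 K − 298.1 K)/3.750 = 55.97 W/m
From the inner boundary to the mineral wool/ceramic fibre blanket interface, ΣR_partial = 2.553 m·K/W.
T_interface = T_in − Q'·ΣR_partial = 508 K − (55.97)(2.553) = 365.1 K

T = 365.1 K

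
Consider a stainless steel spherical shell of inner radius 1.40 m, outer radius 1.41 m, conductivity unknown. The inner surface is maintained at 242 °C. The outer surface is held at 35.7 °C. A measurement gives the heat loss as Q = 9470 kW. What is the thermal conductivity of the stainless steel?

ΣR = ΔT/Q = |242 − 35.7|/9.47×10^6 = 2.178×10^-5 K/W
(1/r₁−1/r₂)/(4πk) = 2.178×10^-5 ⇒ k = 0.005066/(4π·2.178×10^-5) = 18.5 W/m·K

k = 18.5 W/m·K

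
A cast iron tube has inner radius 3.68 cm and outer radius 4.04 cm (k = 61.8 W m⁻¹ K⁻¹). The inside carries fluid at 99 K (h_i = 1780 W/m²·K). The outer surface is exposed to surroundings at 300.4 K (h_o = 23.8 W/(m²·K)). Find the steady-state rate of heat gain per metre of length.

Resistance network (inner→outer):
  R'_conv,in = 1/(2πr h) = 1/(2π·0.0368·1780) = 0.002430 m·K/W
  R'_cast iron = ln(0.0404/0.0368)/(2πk) = 0.09333/(2π·61.8) = 2.404×10^-4 m·K/W
  R'_conv,out = 1/(2πr h) = 1/(2π·0.0404·23.8) = 0.1655 m·K/W
ΣR = 0.002430 + 2.404×10^-4 + 0.1655 = 0.1682 m·K/W
Q' = ΔT/ΣR = (99 K − 300.4 K)/0.1682 = -1200 W/m
(Negative Q' ⇒ heat flows inward; heat gain = 1200 W/m.)

Q' = 1200 W/m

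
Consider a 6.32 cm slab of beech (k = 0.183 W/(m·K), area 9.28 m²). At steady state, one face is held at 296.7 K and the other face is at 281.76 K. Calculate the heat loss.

Q = 401 W

Q = kA·ΔT/L = 0.183 × 9.28 × |296.7 K − 281.76 K| / 0.0632 = 401 W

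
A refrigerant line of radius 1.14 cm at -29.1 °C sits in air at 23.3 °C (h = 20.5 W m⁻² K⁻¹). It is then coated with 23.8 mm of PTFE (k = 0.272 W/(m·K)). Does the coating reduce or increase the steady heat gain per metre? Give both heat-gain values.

reduces: 76.9 → 59.5 W/m

Critical radius for a cylinder: r_cr = k/h = 0.0133 m = 1.33 cm.
Outer radius after coating: r₂ = 0.0114 + 0.0238 = 0.0352 m.
r₁ < r_cr < r₂: heat gain rises to a maximum at r_cr then falls. Whether the coating helps depends on whether Q(r₂) has dropped back below Q(r₁).
Bare: R = 1/(2πr₁h) = 0.6810 m·K/W; Q = 52.4/0.6810 = 76.9 W/m.
Coated: R = R_cond + R_conv = 0.8803 m·K/W; Q = 52.4/0.8803 = 59.5 W/m.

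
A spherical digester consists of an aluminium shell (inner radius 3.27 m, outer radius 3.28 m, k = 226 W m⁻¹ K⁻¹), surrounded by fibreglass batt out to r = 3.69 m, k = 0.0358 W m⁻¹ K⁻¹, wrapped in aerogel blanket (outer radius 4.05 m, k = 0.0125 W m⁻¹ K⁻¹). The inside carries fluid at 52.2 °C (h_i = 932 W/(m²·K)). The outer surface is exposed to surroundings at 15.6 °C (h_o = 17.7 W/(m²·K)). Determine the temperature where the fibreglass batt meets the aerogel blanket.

Resistance network (inner→outer):
  R_conv,in = 1/(4πr²h) = 1/(4π·3.27²·932) = 7.985×10^-6 K/W
  R_aluminium = (1/3.27 − 1/3.28)/(4πk) = 9.323×10^-4/(4π·226) = 3.283×10^-7 K/W
  R_fibreglass batt = (1/3.28 − 1/3.69)/(4πk) = 0.03388/(4π·0.0358) = 0.07530 K/W
  R_aerogel blanket = (1/3.69 − 1/4.05)/(4πk) = 0.02409/(4π·0.0125) = 0.1534 K/W
  R_conv,out = 1/(4πr²h) = 1/(4π·4.05²·17.7) = 2.741×10^-4 K/W
ΣR = 7.985×10^-6 + 3.283×10^-7 + 0.07530 + 0.1534 + 2.741×10^-4 = 0.2290 K/W
Q = ΔT/ΣR = (52.2 °C − 15.6 °C)/0.2290 = 159.8 W
From the inner boundary to the fibreglass batt/aerogel blanket interface, ΣR_partial = 0.07531 K/W.
T_interface = T_in − Q·ΣR_partial = 52.2 °C − (159.8)(0.07531) = 40.2 °C

T = 40.2 °C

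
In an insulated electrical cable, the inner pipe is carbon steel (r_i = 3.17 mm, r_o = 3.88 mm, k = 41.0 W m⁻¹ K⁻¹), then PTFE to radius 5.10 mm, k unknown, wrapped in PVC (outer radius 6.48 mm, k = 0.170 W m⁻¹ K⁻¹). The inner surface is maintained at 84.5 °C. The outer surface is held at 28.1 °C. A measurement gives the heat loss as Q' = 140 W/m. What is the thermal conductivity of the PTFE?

k = 0.245 W/m·K

ΣR = ΔT/Q' = |84.5 − 28.1|/140 = 0.4029 m·K/W
Known resistances:
  R'_carbon steel = ln(0.00388/0.00317)/(2πk) = 0.2021/(2π·41.0) = 7.845×10^-4 m·K/W
  R'_PVC = ln(0.00648/0.00510)/(2πk) = 0.2395/(2π·0.170) = 0.2242 m·K/W
R_PTFE = ΣR − ΣR_known = 0.4029 − 0.2250 = 0.1779 m·K/W
ln(r₂/r₁)/(2πk) = 0.1779 ⇒ k = 0.2734/(2π·0.1779) = 0.245 W/m·K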